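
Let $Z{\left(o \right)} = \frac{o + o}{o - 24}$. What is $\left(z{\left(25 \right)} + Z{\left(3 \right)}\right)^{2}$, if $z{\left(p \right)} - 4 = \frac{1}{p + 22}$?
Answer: $\frac{1510441}{108241} \approx 13.954$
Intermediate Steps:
$z{\left(p \right)} = 4 + \frac{1}{22 + p}$ ($z{\left(p \right)} = 4 + \frac{1}{p + 22} = 4 + \frac{1}{22 + p}$)
$Z{\left(o \right)} = \frac{2 o}{-24 + o}$
$\left(z{\left(25 \right)} + Z{\left(3 \right)}\right)^{2} = \left(\frac{89 + 4 \cdot 25}{22 + 25} + 2 \cdot 3 \frac{1}{-24 + 3}\right)^{2} = \left(\frac{89 + 100}{47} + 2 \cdot 3 \frac{1}{-21}\right)^{2} = \left(\frac{1}{47} \cdot 189 + 2 \cdot 3 \left(- \frac{1}{21}\right)\right)^{2} = \left(\frac{189}{47} - \frac{2}{7}\right)^{2} = \left(\frac{1229}{329}\right)^{2} = \frac{1510441}{108241}$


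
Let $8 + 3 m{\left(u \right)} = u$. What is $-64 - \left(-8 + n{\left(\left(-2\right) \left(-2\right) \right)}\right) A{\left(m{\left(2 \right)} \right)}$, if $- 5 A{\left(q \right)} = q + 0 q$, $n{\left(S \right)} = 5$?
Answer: $- \frac{314}{5} \approx -62.8$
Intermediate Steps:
$m{\left(u \right)} = - \frac{8}{3} + \frac{u}{3}$
$A{\left(q \right)} = - \frac{q}{5}$ ($A{\left(q \right)} = - \frac{q + 0 q}{5} = - \frac{q + 0}{5} = - \frac{q}{5}$)
$-64 - \left(-8 + n{\left(\left(-2\right) \left(-2\right) \right)}\right) A{\left(m{\left(2 \right)} \right)} = -64 - \left(-8 + 5\right) \left(- \frac{- \frac{8}{3} + \frac{1}{3} \cdot 2}{5}\right) = -64 - - 3 \left(- \frac{- \frac{8}{3} + \frac{2}{3}}{5}\right) = -64 - - 3 \left(\left(- \frac{1}{5}\right) \left(-2\right)\right) = -64 - \left(-3\right) \frac{2}{5} = -64 - - \frac{6}{5} = -64 + \frac{6}{5} = - \frac{314}{5}$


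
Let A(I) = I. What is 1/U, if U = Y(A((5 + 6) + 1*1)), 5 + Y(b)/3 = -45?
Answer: -1/150 ≈ -0.0066667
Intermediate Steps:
Y(b) = -150 (Y(b) = -15 + 3*(-45) = -15 - 135 = -150)
U = -150
1/U = 1/(-150) = -1/150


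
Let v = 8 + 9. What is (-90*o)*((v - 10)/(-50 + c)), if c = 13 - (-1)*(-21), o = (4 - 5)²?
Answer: 315/29 ≈ 10.862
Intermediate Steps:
o = 1 (o = (-1)² = 1)
v = 17
c = -8 (c = 13 - 1*21 = 13 - 21 = -8)
(-90*o)*((v - 10)/(-50 + c)) = (-90*1)*((17 - 10)/(-50 - 8)) = -630/(-58) = -630*(-1)/58 = -90*(-7/58) = 315/29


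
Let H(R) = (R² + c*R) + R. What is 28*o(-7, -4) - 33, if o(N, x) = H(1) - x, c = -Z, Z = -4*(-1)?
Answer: 23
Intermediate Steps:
Z = 4
c = -4 (c = -1*4 = -4)
H(R) = R² - 3*R (H(R) = (R² - 4*R) + R = R² - 3*R)
o(N, x) = -2 - x (o(N, x) = 1*(-3 + 1) - x = 1*(-2) - x = -2 - x)
28*o(-7, -4) - 33 = 28*(-2 - 1*(-4)) - 33 = 28*(-2 + 4) - 33 = 28*2 - 33 = 56 - 33 = 23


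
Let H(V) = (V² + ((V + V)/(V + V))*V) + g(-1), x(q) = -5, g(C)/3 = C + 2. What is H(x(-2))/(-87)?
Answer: -23/87 ≈ -0.26437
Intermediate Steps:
g(C) = 6 + 3*C (g(C) = 3*(C + 2) = 3*(2 + C) = 6 + 3*C)
H(V) = 3 + V + V² (H(V) = (V² + ((V + V)/(V + V))*V) + (6 + 3*(-1)) = (V² + ((2*V)/((2*V)))*V) + (6 - 3) = (V² + ((2*V)*(1/(2*V)))*V) + 3 = (V² + 1*V) + 3 = (V² + V) + 3 = (V + V²) + 3 = 3 + V + V²)
H(x(-2))/(-87) = (3 - 5 + (-5)²)/(-87) = (3 - 5 + 25)*(-1/87) = 23*(-1/87) = -23/87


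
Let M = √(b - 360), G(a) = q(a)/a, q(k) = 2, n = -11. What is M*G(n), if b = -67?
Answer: -2*I*√427/11 ≈ -3.7571*I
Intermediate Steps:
G(a) = 2/a
M = I*√427 (M = √(-67 - 360) = √(-427) = I*√427 ≈ 20.664*I)
M*G(n) = (I*√427)*(2/(-11)) = (I*√427)*(2*(-1/11)) = (I*√427)*(-2/11) = -2*I*√427/11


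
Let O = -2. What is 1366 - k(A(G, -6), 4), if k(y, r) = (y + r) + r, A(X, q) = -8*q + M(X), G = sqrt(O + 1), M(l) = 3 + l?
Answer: 1307 - I ≈ 1307.0 - 1.0*I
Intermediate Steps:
G = I (G = sqrt(-2 + 1) = sqrt(-1) = I ≈ 1.0*I)
A(X, q) = 3 + X - 8*q (A(X, q) = -8*q + (3 + X) = 3 + X - 8*q)
k(y, r) = y + 2*r (k(y, r) = (r + y) + r = y + 2*r)
1366 - k(A(G, -6), 4) = 1366 - ((3 + I - 8*(-6)) + 2*4) = 1366 - ((3 + I + 48) + 8) = 1366 - ((51 + I) + 8) = 1366 - (59 + I) = 1366 + (-59 - I) = 1307 - I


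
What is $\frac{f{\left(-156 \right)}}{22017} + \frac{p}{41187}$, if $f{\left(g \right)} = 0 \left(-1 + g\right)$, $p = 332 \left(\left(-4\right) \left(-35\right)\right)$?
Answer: $\frac{46480}{41187} \approx 1.1285$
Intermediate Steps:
$p = 46480$ ($p = 332 \cdot 140 = 46480$)
$f{\left(g \right)} = 0$
$\frac{f{\left(-156 \right)}}{22017} + \frac{p}{41187} = \frac{0}{22017} + \frac{46480}{41187} = 0 \cdot \frac{1}{22017} + 46480 \cdot \frac{1}{41187} = 0 + \frac{46480}{41187} = \frac{46480}{41187}$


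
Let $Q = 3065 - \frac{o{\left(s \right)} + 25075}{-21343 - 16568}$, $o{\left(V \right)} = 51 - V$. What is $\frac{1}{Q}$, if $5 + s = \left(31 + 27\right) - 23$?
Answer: $\frac{37911}{116222311} \approx 0.00032619$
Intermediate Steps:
$s = 30$ ($s = -5 + \left(\left(31 + 27\right) - 23\right) = -5 + \left(58 - 23\right) = -5 + 35 = 30$)
$Q = \frac{116222311}{37911}$ ($Q = 3065 - \frac{\left(51 - 30\right) + 25075}{-21343 - 16568} = 3065 - \frac{\left(51 - 30\right) + 25075}{-37911} = 3065 - \left(21 + 25075\right) \left(- \frac{1}{37911}\right) = 3065 - 25096 \left(- \frac{1}{37911}\right) = 3065 - - \frac{25096}{37911} = 3065 + \frac{25096}{37911} = \frac{116222311}{37911} \approx 3065.7$)
$\frac{1}{Q} = \frac{1}{\frac{116222311}{37911}} = \frac{37911}{116222311}$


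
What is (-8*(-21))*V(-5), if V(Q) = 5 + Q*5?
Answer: -3360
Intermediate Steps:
V(Q) = 5 + 5*Q
(-8*(-21))*V(-5) = (-8*(-21))*(5 + 5*(-5)) = 168*(5 - 25) = 168*(-20) = -3360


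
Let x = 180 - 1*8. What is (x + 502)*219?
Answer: 147606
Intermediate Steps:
x = 172 (x = 180 - 8 = 172)
(x + 502)*219 = (172 + 502)*219 = 674*219 = 147606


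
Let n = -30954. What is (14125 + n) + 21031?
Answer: 4202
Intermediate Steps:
(14125 + n) + 21031 = (14125 - 30954) + 21031 = -16829 + 21031 = 4202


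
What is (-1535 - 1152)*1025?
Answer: -2754175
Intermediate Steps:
(-1535 - 1152)*1025 = -2687*1025 = -2754175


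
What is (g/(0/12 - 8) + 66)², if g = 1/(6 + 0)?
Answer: 10029889/2304 ≈ 4353.3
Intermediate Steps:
g = ⅙ (g = 1/6 = ⅙ ≈ 0.16667)
(g/(0/12 - 8) + 66)² = (1/(6*(0/12 - 8)) + 66)² = (1/(6*(0*(1/12) - 8)) + 66)² = (1/(6*(0 - 8)) + 66)² = ((⅙)/(-8) + 66)² = ((⅙)*(-⅛) + 66)² = (-1/48 + 66)² = (3167/48)² = 10029889/2304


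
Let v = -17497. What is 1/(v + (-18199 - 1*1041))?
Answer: -1/36737 ≈ -2.7221e-5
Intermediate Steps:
1/(v + (-18199 - 1*1041)) = 1/(-17497 + (-18199 - 1*1041)) = 1/(-17497 + (-18199 - 1041)) = 1/(-17497 - 19240) = 1/(-36737) = -1/36737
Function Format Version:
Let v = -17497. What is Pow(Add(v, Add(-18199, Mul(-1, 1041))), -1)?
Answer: Rational(-1, 36737) ≈ -2.7221e-5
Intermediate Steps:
Pow(Add(v, Add(-18199, Mul(-1, 1041))), -1) = Pow(Add(-17497, Add(-18199, Mul(-1, 1041))), -1) = Pow(Add(-17497, Add(-18199, -1041)), -1) = Pow(Add(-17497, -19240), -1) = Pow(-36737, -1) = Rational(-1, 36737)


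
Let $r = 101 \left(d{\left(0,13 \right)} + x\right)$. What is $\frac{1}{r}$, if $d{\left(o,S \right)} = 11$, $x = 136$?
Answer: $\frac{1}{14847} \approx 6.7354 \cdot 10^{-5}$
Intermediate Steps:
$r = 14847$ ($r = 101 \left(11 + 136\right) = 101 \cdot 147 = 14847$)
$\frac{1}{r} = \frac{1}{14847}$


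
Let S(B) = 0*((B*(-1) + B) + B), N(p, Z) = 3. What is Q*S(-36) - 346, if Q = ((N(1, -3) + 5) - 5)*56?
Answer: -346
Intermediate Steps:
S(B) = 0 (S(B) = 0*((-B + B) + B) = 0*(0 + B) = 0*B = 0)
Q = 168 (Q = ((3 + 5) - 5)*56 = (8 - 5)*56 = 3*56 = 168)
Q*S(-36) - 346 = 168*0 - 346 = 0 - 346 = -346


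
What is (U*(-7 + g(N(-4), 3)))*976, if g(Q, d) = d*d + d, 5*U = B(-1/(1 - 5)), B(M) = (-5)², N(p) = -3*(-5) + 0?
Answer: 24400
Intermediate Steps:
N(p) = 15 (N(p) = 15 + 0 = 15)
B(M) = 25
U = 5 (U = (⅕)*25 = 5)
g(Q, d) = d + d² (g(Q, d) = d² + d = d + d²)
(U*(-7 + g(N(-4), 3)))*976 = (5*(-7 + 3*(1 + 3)))*976 = (5*(-7 + 3*4))*976 = (5*(-7 + 12))*976 = (5*5)*976 = 25*976 = 24400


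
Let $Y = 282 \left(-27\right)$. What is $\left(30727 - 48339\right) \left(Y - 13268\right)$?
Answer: $367773784$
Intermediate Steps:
$Y = -7614$
$\left(30727 - 48339\right) \left(Y - 13268\right) = \left(30727 - 48339\right) \left(-7614 - 13268\right) = \left(-17612\right) \left(-20882\right) = 367773784$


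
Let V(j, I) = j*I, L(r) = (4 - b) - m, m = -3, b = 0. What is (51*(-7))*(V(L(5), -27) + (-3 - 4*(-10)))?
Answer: 54264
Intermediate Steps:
L(r) = 7 (L(r) = (4 - 1*0) - 1*(-3) = (4 + 0) + 3 = 4 + 3 = 7)
V(j, I) = I*j
(51*(-7))*(V(L(5), -27) + (-3 - 4*(-10))) = (51*(-7))*(-27*7 + (-3 - 4*(-10))) = -357*(-189 + (-3 + 40)) = -357*(-189 + 37) = -357*(-152) = 54264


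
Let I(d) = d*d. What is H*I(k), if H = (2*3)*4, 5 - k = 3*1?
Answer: 96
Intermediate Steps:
k = 2 (k = 5 - 3 = 2)
I(d) = d**2
H = 24 (H = 6*4 = 24)
H*I(k) = 24*2**2 = 24*4 = 96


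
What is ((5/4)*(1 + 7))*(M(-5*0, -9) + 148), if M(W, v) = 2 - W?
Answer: 1500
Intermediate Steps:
((5/4)*(1 + 7))*(M(-5*0, -9) + 148) = ((5/4)*(1 + 7))*((2 - (-5)*0) + 148) = ((5*(¼))*8)*((2 - 1*0) + 148) = ((5/4)*8)*((2 + 0) + 148) = 10*(2 + 148) = 10*150 = 1500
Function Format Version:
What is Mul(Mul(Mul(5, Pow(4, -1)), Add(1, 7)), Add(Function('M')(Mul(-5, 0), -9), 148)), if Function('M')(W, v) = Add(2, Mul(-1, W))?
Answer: 1500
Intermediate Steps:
Mul(Mul(Mul(5, Pow(4, -1)), Add(1, 7)), Add(Function('M')(Mul(-5, 0), -9), 148)) = Mul(Mul(Mul(5, Pow(4, -1)), Add(1, 7)), Add(Add(2, Mul(-1, Mul(-5, 0))), 148)) = Mul(Mul(Mul(5, Rational(1, 4)), 8), Add(Add(2, Mul(-1, 0)), 148)) = Mul(Mul(Rational(5, 4), 8), Add(Add(2, 0), 148)) = Mul(10, Add(2, 148)) = Mul(10, 150) = 1500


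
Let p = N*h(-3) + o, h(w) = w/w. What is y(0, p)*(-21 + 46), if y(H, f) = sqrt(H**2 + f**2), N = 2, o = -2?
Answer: 0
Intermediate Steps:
h(w) = 1
p = 0 (p = 2*1 - 2 = 2 - 2 = 0)
y(0, p)*(-21 + 46) = sqrt(0**2 + 0**2)*(-21 + 46) = sqrt(0 + 0)*25 = sqrt(0)*25 = 0*25 = 0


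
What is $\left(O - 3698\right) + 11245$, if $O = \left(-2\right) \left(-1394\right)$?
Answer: $10335$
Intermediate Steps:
$O = 2788$
$\left(O - 3698\right) + 11245 = \left(2788 - 3698\right) + 11245 = -910 + 11245 = 10335$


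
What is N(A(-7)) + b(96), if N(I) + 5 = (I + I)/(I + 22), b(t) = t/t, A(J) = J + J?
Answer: -15/2 ≈ -7.5000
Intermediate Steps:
A(J) = 2*J
b(t) = 1
N(I) = -5 + 2*I/(22 + I) (N(I) = -5 + (I + I)/(I + 22) = -5 + (2*I)/(22 + I) = -5 + 2*I/(22 + I))
N(A(-7)) + b(96) = (-110 - 6*(-7))/(22 + 2*(-7)) + 1 = (-110 - 3*(-14))/(22 - 14) + 1 = (-110 + 42)/8 + 1 = (1/8)*(-68) + 1 = -17/2 + 1 = -15/2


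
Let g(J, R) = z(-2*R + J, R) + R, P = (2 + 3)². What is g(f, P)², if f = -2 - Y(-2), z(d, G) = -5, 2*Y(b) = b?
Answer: 400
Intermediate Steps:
P = 25 (P = 5² = 25)
Y(b) = b/2
f = -1 (f = -2 - (-2)/2 = -2 - 1*(-1) = -2 + 1 = -1)
g(J, R) = -5 + R
g(f, P)² = (-5 + 25)² = 20² = 400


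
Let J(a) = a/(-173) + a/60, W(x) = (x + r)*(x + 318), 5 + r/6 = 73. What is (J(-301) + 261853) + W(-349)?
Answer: 2699015107/10380 ≈ 2.6002e+5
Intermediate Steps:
r = 408 (r = -30 + 6*73 = -30 + 438 = 408)
W(x) = (318 + x)*(408 + x) (W(x) = (x + 408)*(x + 318) = (408 + x)*(318 + x) = (318 + x)*(408 + x))
J(a) = 113*a/10380 (J(a) = a*(-1/173) + a*(1/60) = -a/173 + a/60 = 113*a/10380)
(J(-301) + 261853) + W(-349) = ((113/10380)*(-301) + 261853) + (129744 + (-349)² + 726*(-349)) = (-34013/10380 + 261853) + (129744 + 121801 - 253374) = 2718000127/10380 - 1829 = 2699015107/10380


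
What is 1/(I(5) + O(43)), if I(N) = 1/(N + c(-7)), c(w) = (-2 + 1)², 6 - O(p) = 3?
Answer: 6/19 ≈ 0.31579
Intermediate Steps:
O(p) = 3 (O(p) = 6 - 1*3 = 6 - 3 = 3)
c(w) = 1 (c(w) = (-1)² = 1)
I(N) = 1/(1 + N) (I(N) = 1/(N + 1) = 1/(1 + N))
1/(I(5) + O(43)) = 1/(1/(1 + 5) + 3) = 1/(1/6 + 3) = 1/(⅙ + 3) = 1/(19/6) = 6/19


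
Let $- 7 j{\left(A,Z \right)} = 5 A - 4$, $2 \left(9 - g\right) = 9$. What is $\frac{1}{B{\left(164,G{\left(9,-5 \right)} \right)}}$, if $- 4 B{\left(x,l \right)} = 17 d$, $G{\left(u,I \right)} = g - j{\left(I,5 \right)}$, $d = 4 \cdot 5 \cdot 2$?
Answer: $- \frac{1}{170} \approx -0.0058824$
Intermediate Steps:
$g = \frac{9}{2}$ ($g = 9 - \frac{9}{2} = \frac{9}{2} \approx 4.5$)
$d = 40$ ($d = 20 \cdot 2 = 40$)
$j{\left(A,Z \right)} = \frac{4}{7} - \frac{5 A}{7}$ ($j{\left(A,Z \right)} = - \frac{5 A - 4}{7} = - \frac{-4 + 5 A}{7} = \frac{4}{7} - \frac{5 A}{7}$)
$G{\left(u,I \right)} = \frac{55}{14} + \frac{5 I}{7}$ ($G{\left(u,I \right)} = \frac{9}{2} - \left(\frac{4}{7} - \frac{5 I}{7}\right) = \frac{9}{2} + \left(- \frac{4}{7} + \frac{5 I}{7}\right) = \frac{55}{14} + \frac{5 I}{7}$)
$B{\left(x,l \right)} = -170$ ($B{\left(x,l \right)} = - \frac{17 \cdot 40}{4} = \left(- \frac{1}{4}\right) 680 = -170$)
$\frac{1}{B{\left(164,G{\left(9,-5 \right)} \right)}} = \frac{1}{-170} = - \frac{1}{170}$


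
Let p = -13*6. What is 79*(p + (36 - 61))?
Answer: -8137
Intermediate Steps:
p = -78
79*(p + (36 - 61)) = 79*(-78 + (36 - 61)) = 79*(-78 - 25) = 79*(-103) = -8137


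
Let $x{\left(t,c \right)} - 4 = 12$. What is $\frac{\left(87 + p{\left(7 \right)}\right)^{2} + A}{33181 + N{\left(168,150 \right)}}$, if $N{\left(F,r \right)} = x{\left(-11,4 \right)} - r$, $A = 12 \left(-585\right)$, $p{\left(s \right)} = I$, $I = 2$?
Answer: $\frac{901}{33047} \approx 0.027264$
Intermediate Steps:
$p{\left(s \right)} = 2$
$x{\left(t,c \right)} = 16$ ($x{\left(t,c \right)} = 4 + 12 = 16$)
$A = -7020$
$N{\left(F,r \right)} = 16 - r$
$\frac{\left(87 + p{\left(7 \right)}\right)^{2} + A}{33181 + N{\left(168,150 \right)}} = \frac{\left(87 + 2\right)^{2} - 7020}{33181 + \left(16 - 150\right)} = \frac{89^{2} - 7020}{33181 + \left(16 - 150\right)} = \frac{7921 - 7020}{33181 - 134} = \frac{901}{33047}$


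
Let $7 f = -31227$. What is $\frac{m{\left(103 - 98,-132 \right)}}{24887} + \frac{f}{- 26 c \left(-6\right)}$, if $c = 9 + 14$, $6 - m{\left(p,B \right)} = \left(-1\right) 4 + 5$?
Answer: $- \frac{37000989}{29764852} \approx -1.2431$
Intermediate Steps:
$m{\left(p,B \right)} = 5$ ($m{\left(p,B \right)} = 6 - \left(\left(-1\right) 4 + 5\right) = 6 - \left(-4 + 5\right) = 6 - 1 = 5$)
$f = -4461$ ($f = \frac{1}{7} \left(-31227\right) = -4461$)
$c = 23$
$\frac{m{\left(103 - 98,-132 \right)}}{24887} + \frac{f}{- 26 c \left(-6\right)} = \frac{5}{24887} - \frac{4461}{\left(-26\right) 23 \left(-6\right)} = 5 \cdot \frac{1}{24887} - \frac{4461}{\left(-598\right) \left(-6\right)} = \frac{5}{24887} - \frac{4461}{3588} = \frac{5}{24887} - \frac{1487}{1196} = - \frac{37000989}{29764852}$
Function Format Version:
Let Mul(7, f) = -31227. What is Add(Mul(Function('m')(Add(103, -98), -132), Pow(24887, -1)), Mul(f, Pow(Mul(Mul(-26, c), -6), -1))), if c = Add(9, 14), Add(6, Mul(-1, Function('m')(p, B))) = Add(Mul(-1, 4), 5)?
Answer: Rational(-37000989, 29764852) ≈ -1.2431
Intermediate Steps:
Function('m')(p, B) = 5 (Function('m')(p, B) = Add(6, Mul(-1, Add(Mul(-1, 4), 5))) = Add(6, Mul(-1, Add(-4, 5))) = Add(6, Mul(-1, 1)) = Add(6, -1) = 5)
f = -4461 (f = Mul(Rational(1, 7), -31227) = -4461)
c = 23
Add(Mul(Function('m')(Add(103, -98), -132), Pow(24887, -1)), Mul(f, Pow(Mul(Mul(-26, c), -6), -1))) = Add(Mul(5, Pow(24887, -1)), Mul(-4461, Pow(Mul(Mul(-26, 23), -6), -1))) = Add(Mul(5, Rational(1, 24887)), Mul(-4461, Pow(Mul(-598, -6), -1))) = Add(Rational(5, 24887), Mul(-4461, Pow(3588, -1))) = Add(Rational(5, 24887), Mul(-4461, Rational(1, 3588))) = Add(Rational(5, 24887), Rational(-1487, 1196)) = Rational(-37000989, 29764852)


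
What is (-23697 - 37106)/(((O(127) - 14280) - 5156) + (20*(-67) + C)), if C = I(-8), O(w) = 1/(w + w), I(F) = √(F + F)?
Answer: 81499378202086/27847817104865 + 15691065392*I/27847817104865 ≈ 2.9266 + 0.00056346*I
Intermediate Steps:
I(F) = √2*√F (I(F) = √(2*F) = √2*√F)
O(w) = 1/(2*w)
C = 4*I (C = √2*√(-8) = √2*(2*I*√2) = 4*I ≈ 4.0*I)
(-23697 - 37106)/(((O(127) - 14280) - 5156) + (20*(-67) + C)) = (-23697 - 37106)/((((½)/127 - 14280) - 5156) + (20*(-67) + 4*I)) = -60803/((((½)*(1/127) - 14280) - 5156) + (-1340 + 4*I)) = -60803/(((1/254 - 14280) - 5156) + (-1340 + 4*I)) = -60803/((-3627119/254 - 5156) + (-1340 + 4*I)) = -60803/(-4936743/254 + (-1340 + 4*I)) = -60803*64516*(-5277103/254 - 4*I)/27847817104865 = -3922766348*(-5277103/254 - 4*I)/27847817104865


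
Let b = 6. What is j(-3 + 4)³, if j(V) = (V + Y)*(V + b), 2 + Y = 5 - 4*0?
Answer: 21952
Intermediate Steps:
Y = 3 (Y = -2 + (5 - 4*0) = -2 + (5 + 0) = -2 + 5 = 3)
j(V) = (3 + V)*(6 + V) (j(V) = (V + 3)*(V + 6) = (3 + V)*(6 + V))
j(-3 + 4)³ = (18 + (-3 + 4)² + 9*(-3 + 4))³ = (18 + 1² + 9*1)³ = (18 + 1 + 9)³ = 28³ = 21952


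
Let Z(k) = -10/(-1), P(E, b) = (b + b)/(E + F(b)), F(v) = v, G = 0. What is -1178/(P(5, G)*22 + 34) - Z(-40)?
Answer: -759/17 ≈ -44.647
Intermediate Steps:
P(E, b) = 2*b/(E + b) (P(E, b) = (b + b)/(E + b) = (2*b)/(E + b) = 2*b/(E + b))
Z(k) = 10 (Z(k) = -10*(-1) = 10)
-1178/(P(5, G)*22 + 34) - Z(-40) = -1178/((2*0/(5 + 0))*22 + 34) - 1*10 = -1178/((2*0/5)*22 + 34) - 10 = -1178/((2*0*(1/5))*22 + 34) - 10 = -1178/(0*22 + 34) - 10 = -1178/(0 + 34) - 10 = -1178/34 - 10 = -1178*1/34 - 10 = -589/17 - 10 = -759/17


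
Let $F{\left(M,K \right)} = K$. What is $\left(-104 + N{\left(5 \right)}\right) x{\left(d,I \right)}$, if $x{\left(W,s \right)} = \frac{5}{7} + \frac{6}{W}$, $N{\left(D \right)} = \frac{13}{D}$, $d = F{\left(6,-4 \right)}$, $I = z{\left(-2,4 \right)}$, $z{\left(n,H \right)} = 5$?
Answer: $\frac{5577}{70} \approx 79.671$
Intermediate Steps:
$I = 5$
$d = -4$
$x{\left(W,s \right)} = \frac{5}{7} + \frac{6}{W}$ ($x{\left(W,s \right)} = 5 \cdot \frac{1}{7} + \frac{6}{W} = \frac{5}{7} + \frac{6}{W}$)
$\left(-104 + N{\left(5 \right)}\right) x{\left(d,I \right)} = \left(-104 + \frac{13}{5}\right) \left(\frac{5}{7} + \frac{6}{-4}\right) = \left(-104 + 13 \cdot \frac{1}{5}\right) \left(\frac{5}{7} + 6 \left(- \frac{1}{4}\right)\right) = \left(-104 + \frac{13}{5}\right) \left(\frac{5}{7} - \frac{3}{2}\right) = \left(- \frac{507}{5}\right) \left(- \frac{11}{14}\right) = \frac{5577}{70}$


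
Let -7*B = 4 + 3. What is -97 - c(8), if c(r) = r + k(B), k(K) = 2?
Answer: -107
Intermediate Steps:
B = -1 (B = -(4 + 3)/7 = -1/7*7 = -1)
c(r) = 2 + r (c(r) = r + 2 = 2 + r)
-97 - c(8) = -97 - (2 + 8) = -97 - 1*10 = -97 - 10 = -107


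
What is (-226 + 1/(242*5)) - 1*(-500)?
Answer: 331541/1210 ≈ 274.00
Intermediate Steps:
(-226 + 1/(242*5)) - 1*(-500) = (-226 + (1/242)*(⅕)) + 500 = (-226 + 1/1210) + 500 = -273459/1210 + 500 = 331541/1210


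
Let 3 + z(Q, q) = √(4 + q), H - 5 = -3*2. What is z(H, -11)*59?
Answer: -177 + 59*I*√7 ≈ -177.0 + 156.1*I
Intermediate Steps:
H = -1 (H = 5 - 3*2 = 5 - 6 = -1)
z(Q, q) = -3 + √(4 + q)
z(H, -11)*59 = (-3 + √(4 - 11))*59 = (-3 + √(-7))*59 = (-3 + I*√7)*59 = -177 + 59*I*√7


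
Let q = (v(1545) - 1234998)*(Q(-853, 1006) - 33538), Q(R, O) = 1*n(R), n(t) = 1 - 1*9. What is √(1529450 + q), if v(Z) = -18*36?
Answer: √41452510166 ≈ 2.0360e+5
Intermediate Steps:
n(t) = -8 (n(t) = 1 - 9 = -8)
Q(R, O) = -8 (Q(R, O) = 1*(-8) = -8)
v(Z) = -648
q = 41450980716 (q = (-648 - 1234998)*(-8 - 33538) = -1235646*(-33546) = 41450980716)
√(1529450 + q) = √(1529450 + 41450980716) = √41452510166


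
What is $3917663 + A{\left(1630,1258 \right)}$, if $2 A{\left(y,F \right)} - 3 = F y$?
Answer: $\frac{9885869}{2} \approx 4.9429 \cdot 10^{6}$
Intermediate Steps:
$A{\left(y,F \right)} = \frac{3}{2} + \frac{F y}{2}$
$3917663 + A{\left(1630,1258 \right)} = 3917663 + \left(\frac{3}{2} + \frac{1}{2} \cdot 1258 \cdot 1630\right) = 3917663 + \left(\frac{3}{2} + 1025270\right) = 3917663 + \frac{2050543}{2} = \frac{9885869}{2}$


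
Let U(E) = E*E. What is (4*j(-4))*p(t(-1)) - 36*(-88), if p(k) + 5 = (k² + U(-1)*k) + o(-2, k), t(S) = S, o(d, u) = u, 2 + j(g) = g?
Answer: 3312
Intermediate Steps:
j(g) = -2 + g
U(E) = E²
p(k) = -5 + k² + 2*k (p(k) = -5 + ((k² + (-1)²*k) + k) = -5 + ((k² + 1*k) + k) = -5 + ((k² + k) + k) = -5 + ((k + k²) + k) = -5 + (k² + 2*k) = -5 + k² + 2*k)
(4*j(-4))*p(t(-1)) - 36*(-88) = (4*(-2 - 4))*(-5 + (-1)² + 2*(-1)) - 36*(-88) = (4*(-6))*(-5 + 1 - 2) + 3168 = -24*(-6) + 3168 = 144 + 3168 = 3312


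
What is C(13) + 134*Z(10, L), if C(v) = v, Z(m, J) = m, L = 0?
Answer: 1353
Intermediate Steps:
C(13) + 134*Z(10, L) = 13 + 134*10 = 13 + 1340 = 1353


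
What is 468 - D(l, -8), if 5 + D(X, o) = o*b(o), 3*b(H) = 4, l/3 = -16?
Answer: 1451/3 ≈ 483.67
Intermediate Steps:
l = -48 (l = 3*(-16) = -48)
b(H) = 4/3 (b(H) = (1/3)*4 = 4/3)
D(X, o) = -5 + 4*o/3 (D(X, o) = -5 + o*(4/3) = -5 + 4*o/3)
468 - D(l, -8) = 468 - (-5 + (4/3)*(-8)) = 468 - (-5 - 32/3) = 468 - 1*(-47/3) = 468 + 47/3 = 1451/3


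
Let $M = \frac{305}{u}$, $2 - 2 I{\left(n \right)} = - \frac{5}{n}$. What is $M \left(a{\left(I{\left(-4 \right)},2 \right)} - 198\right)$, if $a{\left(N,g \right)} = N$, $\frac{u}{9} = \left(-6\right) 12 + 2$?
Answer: $\frac{32147}{336} \approx 95.676$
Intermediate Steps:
$u = -630$ ($u = 9 \left(\left(-6\right) 12 + 2\right) = 9 \left(-72 + 2\right) = 9 \left(-70\right) = -630$)
$I{\left(n \right)} = 1 + \frac{5}{2 n}$ ($I{\left(n \right)} = 1 - \frac{\left(-5\right) \frac{1}{n}}{2} = 1 + \frac{5}{2 n}$)
$M = - \frac{61}{126}$ ($M = \frac{305}{-630} = 305 \left(- \frac{1}{630}\right) = - \frac{61}{126} \approx -0.48413$)
$M \left(a{\left(I{\left(-4 \right)},2 \right)} - 198\right) = - \frac{61 \left(\frac{\frac{5}{2} - 4}{-4} - 198\right)}{126} = - \frac{61 \left(\left(- \frac{1}{4}\right) \left(- \frac{3}{2}\right) - 198\right)}{126} = - \frac{61 \left(\frac{3}{8} - 198\right)}{126} = \left(- \frac{61}{126}\right) \left(- \frac{1581}{8}\right) = \frac{32147}{336}$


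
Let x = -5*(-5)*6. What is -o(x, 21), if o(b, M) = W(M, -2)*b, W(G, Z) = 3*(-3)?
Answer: 1350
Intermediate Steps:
W(G, Z) = -9
x = 150 (x = 25*6 = 150)
o(b, M) = -9*b
-o(x, 21) = -(-9)*150 = -1*(-1350) = 1350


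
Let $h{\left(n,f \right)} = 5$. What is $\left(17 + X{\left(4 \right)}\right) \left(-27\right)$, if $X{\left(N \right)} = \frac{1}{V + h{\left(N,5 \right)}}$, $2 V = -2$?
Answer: $- \frac{1863}{4} \approx -465.75$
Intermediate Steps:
$V = -1$ ($V = \frac{1}{2} \left(-2\right) = -1$)
$X{\left(N \right)} = \frac{1}{4}$ ($X{\left(N \right)} = \frac{1}{-1 + 5} = \frac{1}{4}$)
$\left(17 + X{\left(4 \right)}\right) \left(-27\right) = \left(17 + \frac{1}{4}\right) \left(-27\right) = \frac{69}{4} \left(-27\right) = - \frac{1863}{4}$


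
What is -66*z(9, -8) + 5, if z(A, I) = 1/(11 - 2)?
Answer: -7/3 ≈ -2.3333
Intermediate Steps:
z(A, I) = ⅑ (z(A, I) = 1/9 = ⅑)
-66*z(9, -8) + 5 = -66*⅑ + 5 = -22/3 + 5 = -7/3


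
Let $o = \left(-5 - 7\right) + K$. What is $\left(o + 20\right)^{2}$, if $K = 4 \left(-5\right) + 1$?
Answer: $121$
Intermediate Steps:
$K = -19$ ($K = -20 + 1 = -19$)
$o = -31$ ($o = \left(-5 - 7\right) - 19 = -12 - 19 = -31$)
$\left(o + 20\right)^{2} = \left(-31 + 20\right)^{2} = \left(-11\right)^{2} = 121$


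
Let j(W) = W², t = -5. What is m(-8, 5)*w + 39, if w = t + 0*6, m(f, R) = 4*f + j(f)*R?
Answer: -1401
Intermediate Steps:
m(f, R) = 4*f + R*f² (m(f, R) = 4*f + f²*R = 4*f + R*f²)
w = -5 (w = -5 + 0*6 = -5 + 0 = -5)
m(-8, 5)*w + 39 = -8*(4 + 5*(-8))*(-5) + 39 = -8*(4 - 40)*(-5) + 39 = -8*(-36)*(-5) + 39 = 288*(-5) + 39 = -1440 + 39 = -1401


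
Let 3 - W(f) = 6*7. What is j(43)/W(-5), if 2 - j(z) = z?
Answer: 41/39 ≈ 1.0513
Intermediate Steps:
j(z) = 2 - z
W(f) = -39 (W(f) = 3 - 6*7 = 3 - 1*42 = 3 - 42 = -39)
j(43)/W(-5) = (2 - 1*43)/(-39) = (2 - 43)*(-1/39) = -41*(-1/39) = 41/39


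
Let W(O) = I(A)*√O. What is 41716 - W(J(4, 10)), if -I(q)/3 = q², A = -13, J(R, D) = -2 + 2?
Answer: 41716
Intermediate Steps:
J(R, D) = 0
I(q) = -3*q²
W(O) = -507*√O (W(O) = (-3*(-13)²)*√O = (-3*169)*√O = -507*√O)
41716 - W(J(4, 10)) = 41716 - (-507)*√0 = 41716 - (-507)*0 = 41716 - 1*0 = 41716 + 0 = 41716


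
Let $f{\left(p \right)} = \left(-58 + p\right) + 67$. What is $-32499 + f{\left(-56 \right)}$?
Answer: $-32546$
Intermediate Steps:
$f{\left(p \right)} = 9 + p$
$-32499 + f{\left(-56 \right)} = -32499 + \left(9 - 56\right) = -32499 - 47 = -32546$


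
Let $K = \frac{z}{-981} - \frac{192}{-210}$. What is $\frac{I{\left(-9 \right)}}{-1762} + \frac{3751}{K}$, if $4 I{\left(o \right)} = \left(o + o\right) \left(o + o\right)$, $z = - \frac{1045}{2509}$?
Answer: $\frac{569358505294587}{138844019486} \approx 4100.7$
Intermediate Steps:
$z = - \frac{1045}{2509}$ ($z = \left(-1045\right) \frac{1}{2509} = - \frac{1045}{2509} \approx -0.4165$)
$I{\left(o \right)} = o^{2}$ ($I{\left(o \right)} = \frac{\left(o + o\right) \left(o + o\right)}{4} = \frac{2 o 2 o}{4} = \frac{4 o^{2}}{4} = o^{2}$)
$K = \frac{78799103}{86146515}$ ($K = - \frac{1045}{2509 \left(-981\right)} - \frac{192}{-210} = \left(- \frac{1045}{2509}\right) \left(- \frac{1}{981}\right) - - \frac{32}{35} = \frac{1045}{2461329} + \frac{32}{35} = \frac{78799103}{86146515} \approx 0.91471$)
$\frac{I{\left(-9 \right)}}{-1762} + \frac{3751}{K} = \frac{\left(-9\right)^{2}}{-1762} + \frac{3751}{\frac{78799103}{86146515}} = 81 \left(- \frac{1}{1762}\right) + 3751 \cdot \frac{86146515}{78799103} = - \frac{81}{1762} + \frac{323135577765}{78799103} = \frac{569358505294587}{138844019486}$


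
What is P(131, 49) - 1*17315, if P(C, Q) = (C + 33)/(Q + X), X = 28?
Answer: -1333091/77 ≈ -17313.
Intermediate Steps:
P(C, Q) = (33 + C)/(28 + Q) (P(C, Q) = (C + 33)/(Q + 28) = (33 + C)/(28 + Q))
P(131, 49) - 1*17315 = (33 + 131)/(28 + 49) - 1*17315 = 164/77 - 17315 = -1333091/77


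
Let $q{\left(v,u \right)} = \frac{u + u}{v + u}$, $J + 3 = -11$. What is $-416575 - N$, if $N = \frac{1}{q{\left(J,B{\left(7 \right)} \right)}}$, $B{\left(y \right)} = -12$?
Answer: $- \frac{4998913}{12} \approx -4.1658 \cdot 10^{5}$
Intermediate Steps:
$J = -14$ ($J = -3 - 11 = -14$)
$q{\left(v,u \right)} = \frac{2 u}{u + v}$
$N = \frac{13}{12}$ ($N = \frac{1}{2 \left(-12\right) \frac{1}{-12 - 14}} = \frac{1}{2 \left(-12\right) \frac{1}{-26}} = \frac{1}{2 \left(-12\right) \left(- \frac{1}{26}\right)} = \frac{1}{\frac{12}{13}} = \frac{13}{12} \approx 1.0833$)
$-416575 - N = -416575 - \frac{13}{12} = - \frac{4998913}{12}$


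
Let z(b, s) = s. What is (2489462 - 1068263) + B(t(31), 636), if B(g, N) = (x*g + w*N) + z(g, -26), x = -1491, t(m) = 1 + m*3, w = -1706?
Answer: 196003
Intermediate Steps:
t(m) = 1 + 3*m
B(g, N) = -26 - 1706*N - 1491*g (B(g, N) = (-1491*g - 1706*N) - 26 = (-1706*N - 1491*g) - 26 = -26 - 1706*N - 1491*g)
(2489462 - 1068263) + B(t(31), 636) = (2489462 - 1068263) + (-26 - 1706*636 - 1491*(1 + 3*31)) = 1421199 + (-26 - 1085016 - 1491*(1 + 93)) = 1421199 + (-26 - 1085016 - 1491*94) = 1421199 + (-26 - 1085016 - 140154) = 1421199 - 1225196 = 196003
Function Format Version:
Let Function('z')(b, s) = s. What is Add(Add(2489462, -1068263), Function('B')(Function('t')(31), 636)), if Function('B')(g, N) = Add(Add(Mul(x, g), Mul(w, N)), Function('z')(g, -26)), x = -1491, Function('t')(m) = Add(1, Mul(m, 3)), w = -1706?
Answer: 196003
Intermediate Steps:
Function('t')(m) = Add(1, Mul(3, m))
Function('B')(g, N) = Add(-26, Mul(-1706, N), Mul(-1491, g)) (Function('B')(g, N) = Add(Add(Mul(-1491, g), Mul(-1706, N)), -26) = Add(Add(Mul(-1706, N), Mul(-1491, g)), -26) = Add(-26, Mul(-1706, N), Mul(-1491, g)))
Add(Add(2489462, -1068263), Function('B')(Function('t')(31), 636)) = Add(Add(2489462, -1068263), Add(-26, Mul(-1706, 636), Mul(-1491, Add(1, Mul(3, 31))))) = Add(1421199, Add(-26, -1085016, Mul(-1491, Add(1, 93)))) = Add(1421199, Add(-26, -1085016, Mul(-1491, 94))) = Add(1421199, Add(-26, -1085016, -140154)) = Add(1421199, -1225196) = 196003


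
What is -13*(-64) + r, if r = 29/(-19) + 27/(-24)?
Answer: 126061/152 ≈ 829.35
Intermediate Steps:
r = -403/152 (r = 29*(-1/19) + 27*(-1/24) = -29/19 - 9/8 = -403/152 ≈ -2.6513)
-13*(-64) + r = -13*(-64) - 403/152 = 832 - 403/152 = 126061/152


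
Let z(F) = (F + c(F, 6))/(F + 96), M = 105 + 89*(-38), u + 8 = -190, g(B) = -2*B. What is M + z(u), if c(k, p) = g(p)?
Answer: -55674/17 ≈ -3274.9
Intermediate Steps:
c(k, p) = -2*p
u = -198 (u = -8 - 190 = -198)
M = -3277 (M = 105 - 3382 = -3277)
z(F) = (-12 + F)/(96 + F) (z(F) = (F - 2*6)/(F + 96) = (F - 12)/(96 + F) = (-12 + F)/(96 + F))
M + z(u) = -3277 + (-12 - 198)/(96 - 198) = -3277 - 210/(-102) = -3277 - 1/102*(-210) = -3277 + 35/17 = -55674/17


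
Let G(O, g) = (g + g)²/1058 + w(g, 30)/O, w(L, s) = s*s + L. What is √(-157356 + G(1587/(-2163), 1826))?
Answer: I*√78538218/23 ≈ 385.31*I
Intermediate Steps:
w(L, s) = L + s² (w(L, s) = s² + L = L + s²)
G(O, g) = 2*g²/529 + (900 + g)/O (G(O, g) = (g + g)²/1058 + (g + 30²)/O = (2*g)²*(1/1058) + (g + 900)/O = (4*g²)*(1/1058) + (900 + g)/O = 2*g²/529 + (900 + g)/O)
√(-157356 + G(1587/(-2163), 1826)) = √(-157356 + (900 + 1826 + (2/529)*(1587/(-2163))*1826²)/((1587/(-2163)))) = √(-157356 + (900 + 1826 + (2/529)*(1587*(-1/2163))*3334276)/((1587*(-1/2163)))) = √(-157356 + (900 + 1826 + (2/529)*(-529/721)*3334276)/(-529/721)) = √(-157356 - 721*(900 + 1826 - 6668552/721)/529) = √(-157356 - 721/529*(-4703106/721)) = √(-157356 + 4703106/529) = √(-78538218/529) = I*√78538218/23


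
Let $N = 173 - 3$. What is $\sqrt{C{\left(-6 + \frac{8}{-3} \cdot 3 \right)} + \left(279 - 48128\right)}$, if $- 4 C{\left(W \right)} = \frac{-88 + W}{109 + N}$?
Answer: $\frac{i \sqrt{1655380842}}{186} \approx 218.74 i$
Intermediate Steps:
$N = 170$
$C{\left(W \right)} = \frac{22}{279} - \frac{W}{1116}$ ($C{\left(W \right)} = - \frac{\left(-88 + W\right) \frac{1}{109 + 170}}{4} = - \frac{\left(-88 + W\right) \frac{1}{279}}{4} = - \frac{- \frac{88}{279} + \frac{W}{279}}{4} = \frac{22}{279} - \frac{W}{1116}$)
$\sqrt{C{\left(-6 + \frac{8}{-3} \cdot 3 \right)} + \left(279 - 48128\right)} = \sqrt{\left(\frac{22}{279} - \frac{-6 + \frac{8}{-3} \cdot 3}{1116}\right) + \left(279 - 48128\right)} = \sqrt{\left(\frac{22}{279} - \frac{-6 + 8 \left(- \frac{1}{3}\right) 3}{1116}\right) + \left(279 - 48128\right)} = \sqrt{\left(\frac{22}{279} - \frac{-6 - 8}{1116}\right) - 47849} = \sqrt{\left(\frac{22}{279} - - \frac{7}{558}\right) - 47849} = \sqrt{\left(\frac{22}{279} + \frac{7}{558}\right) - 47849} = \sqrt{\frac{17}{186} - 47849} = \sqrt{- \frac{8899897}{186}} = \frac{i \sqrt{1655380842}}{186}$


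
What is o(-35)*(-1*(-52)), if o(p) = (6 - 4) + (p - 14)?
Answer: -2444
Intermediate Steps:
o(p) = -12 + p (o(p) = 2 + (-14 + p) = -12 + p)
o(-35)*(-1*(-52)) = (-12 - 35)*(-1*(-52)) = -47*52 = -2444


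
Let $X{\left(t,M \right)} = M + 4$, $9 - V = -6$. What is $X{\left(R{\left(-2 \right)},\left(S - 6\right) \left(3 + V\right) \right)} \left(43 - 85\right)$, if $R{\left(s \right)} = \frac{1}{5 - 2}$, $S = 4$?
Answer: $1344$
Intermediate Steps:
$V = 15$ ($V = 9 - -6 = 9 + 6 = 15$)
$R{\left(s \right)} = \frac{1}{3}$
$X{\left(t,M \right)} = 4 + M$
$X{\left(R{\left(-2 \right)},\left(S - 6\right) \left(3 + V\right) \right)} \left(43 - 85\right) = \left(4 + \left(4 - 6\right) \left(3 + 15\right)\right) \left(43 - 85\right) = \left(4 - 36\right) \left(-42\right) = \left(-32\right) \left(-42\right) = 1344$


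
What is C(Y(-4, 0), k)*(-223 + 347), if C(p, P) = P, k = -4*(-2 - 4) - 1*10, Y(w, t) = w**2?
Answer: 1736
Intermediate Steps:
k = 14 (k = -4*(-6) - 10 = 24 - 10 = 14)
C(Y(-4, 0), k)*(-223 + 347) = 14*(-223 + 347) = 14*124 = 1736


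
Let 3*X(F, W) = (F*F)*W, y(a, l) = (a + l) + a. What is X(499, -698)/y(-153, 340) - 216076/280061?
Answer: -24337689722165/14283111 ≈ -1.7039e+6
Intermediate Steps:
y(a, l) = l + 2*a
X(F, W) = W*F²/3 (X(F, W) = ((F*F)*W)/3 = (F²*W)/3 = (W*F²)/3 = W*F²/3)
X(499, -698)/y(-153, 340) - 216076/280061 = ((⅓)*(-698)*499²)/(340 + 2*(-153)) - 216076/280061 = ((⅓)*(-698)*249001)/(340 - 306) - 216076*1/280061 = -173802698/3/34 - 216076/280061 = -173802698/3*1/34 - 216076/280061 = -86901349/51 - 216076/280061 = -24337689722165/14283111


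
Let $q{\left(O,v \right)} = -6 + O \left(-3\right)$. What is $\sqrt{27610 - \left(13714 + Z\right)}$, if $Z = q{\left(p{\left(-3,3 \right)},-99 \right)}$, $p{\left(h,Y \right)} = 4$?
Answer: $3 \sqrt{1546} \approx 117.96$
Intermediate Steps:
$q{\left(O,v \right)} = -6 - 3 O$
$Z = -18$ ($Z = -6 - 12 = -18$)
$\sqrt{27610 - \left(13714 + Z\right)} = \sqrt{27610 - 13696} = \sqrt{13914} = 3 \sqrt{1546}$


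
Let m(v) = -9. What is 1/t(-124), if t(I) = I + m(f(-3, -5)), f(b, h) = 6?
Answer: -1/133 ≈ -0.0075188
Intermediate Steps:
t(I) = -9 + I (t(I) = I - 9 = -9 + I)
1/t(-124) = 1/(-9 - 124) = 1/(-133) = -1/133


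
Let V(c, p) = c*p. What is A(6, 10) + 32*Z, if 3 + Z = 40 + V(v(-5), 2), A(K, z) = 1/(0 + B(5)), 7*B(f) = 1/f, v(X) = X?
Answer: 899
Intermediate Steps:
B(f) = 1/(7*f) (B(f) = (1/f)/7 = 1/(7*f))
A(K, z) = 35 (A(K, z) = 1/(0 + (1/7)/5) = 1/(0 + (1/7)*(1/5)) = 1/(0 + 1/35) = 1/(1/35) = 35)
Z = 27 (Z = -3 + (40 - 5*2) = -3 + (40 - 10) = -3 + 30 = 27)
A(6, 10) + 32*Z = 35 + 32*27 = 35 + 864 = 899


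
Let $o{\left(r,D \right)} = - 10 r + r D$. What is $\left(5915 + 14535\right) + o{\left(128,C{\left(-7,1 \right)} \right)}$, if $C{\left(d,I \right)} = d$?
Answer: $18274$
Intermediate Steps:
$o{\left(r,D \right)} = - 10 r + D r$
$\left(5915 + 14535\right) + o{\left(128,C{\left(-7,1 \right)} \right)} = \left(5915 + 14535\right) + 128 \left(-10 - 7\right) = 20450 + 128 \left(-17\right) = 20450 - 2176 = 18274$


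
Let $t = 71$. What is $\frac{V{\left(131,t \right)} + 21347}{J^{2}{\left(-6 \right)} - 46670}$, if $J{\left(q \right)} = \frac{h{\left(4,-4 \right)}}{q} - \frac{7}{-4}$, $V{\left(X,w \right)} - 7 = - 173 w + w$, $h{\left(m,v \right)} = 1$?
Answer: $- \frac{188064}{960017} \approx -0.1959$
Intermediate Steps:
$V{\left(X,w \right)} = 7 - 172 w$ ($V{\left(X,w \right)} = 7 + \left(- 173 w + w\right) = 7 - 172 w$)
$J{\left(q \right)} = \frac{7}{4} + \frac{1}{q}$ ($J{\left(q \right)} = 1 \frac{1}{q} - \frac{7}{-4} = \frac{1}{q} - - \frac{7}{4} = \frac{1}{q} + \frac{7}{4} = \frac{7}{4} + \frac{1}{q}$)
$\frac{V{\left(131,t \right)} + 21347}{J^{2}{\left(-6 \right)} - 46670} = \frac{\left(7 - 12212\right) + 21347}{\left(\frac{7}{4} + \frac{1}{-6}\right)^{2} - 46670} = \frac{\left(7 - 12212\right) + 21347}{\left(\frac{7}{4} - \frac{1}{6}\right)^{2} - 46670} = \frac{-12205 + 21347}{\left(\frac{19}{12}\right)^{2} - 46670} = \frac{9142}{\frac{361}{144} - 46670} = \frac{9142}{- \frac{6720119}{144}} = 9142 \left(- \frac{144}{6720119}\right) = - \frac{188064}{960017}$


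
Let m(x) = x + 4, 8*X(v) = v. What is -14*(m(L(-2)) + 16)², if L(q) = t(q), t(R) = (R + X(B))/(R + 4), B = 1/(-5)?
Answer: -16151527/3200 ≈ -5047.4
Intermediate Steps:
B = -⅕ ≈ -0.20000
X(v) = v/8
t(R) = (-1/40 + R)/(4 + R) (t(R) = (R + (⅛)*(-⅕))/(R + 4) = (R - 1/40)/(4 + R) = (-1/40 + R)/(4 + R))
L(q) = (-1/40 + q)/(4 + q)
m(x) = 4 + x
-14*(m(L(-2)) + 16)² = -14*((4 + (-1/40 - 2)/(4 - 2)) + 16)² = -14*((4 - 81/40/2) + 16)² = -14*((4 + (½)*(-81/40)) + 16)² = -14*((4 - 81/80) + 16)² = -14*(239/80 + 16)² = -14*(1519/80)² = -14*2307361/6400 = -16151527/3200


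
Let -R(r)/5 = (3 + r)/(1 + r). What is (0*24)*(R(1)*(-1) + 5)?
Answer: 0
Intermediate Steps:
R(r) = -5*(3 + r)/(1 + r)
(0*24)*(R(1)*(-1) + 5) = (0*24)*((5*(-3 - 1*1)/(1 + 1))*(-1) + 5) = 0*((5*(-3 - 1)/2)*(-1) + 5) = 0*((5*(½)*(-4))*(-1) + 5) = 0*(-10*(-1) + 5) = 0*(10 + 5) = 0*15 = 0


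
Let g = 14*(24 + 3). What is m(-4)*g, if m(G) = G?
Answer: -1512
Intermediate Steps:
g = 378 (g = 14*27 = 378)
m(-4)*g = -4*378 = -1512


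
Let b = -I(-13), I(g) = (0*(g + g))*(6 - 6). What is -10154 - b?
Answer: -10154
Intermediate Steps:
I(g) = 0 (I(g) = (0*(2*g))*0 = 0*0 = 0)
b = 0 (b = -1*0 = 0)
-10154 - b = -10154 - 1*0 = -10154 + 0 = -10154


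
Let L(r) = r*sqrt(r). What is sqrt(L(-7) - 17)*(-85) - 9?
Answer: -9 - 85*sqrt(-17 - 7*I*sqrt(7)) ≈ -180.48 + 390.17*I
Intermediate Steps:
L(r) = r**(3/2)
sqrt(L(-7) - 17)*(-85) - 9 = sqrt((-7)**(3/2) - 17)*(-85) - 9 = sqrt(-7*I*sqrt(7) - 17)*(-85) - 9 = sqrt(-17 - 7*I*sqrt(7))*(-85) - 9 = -85*sqrt(-17 - 7*I*sqrt(7)) - 9 = -9 - 85*sqrt(-17 - 7*I*sqrt(7))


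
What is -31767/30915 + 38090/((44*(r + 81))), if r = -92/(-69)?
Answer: 40864273/4307490 ≈ 9.4868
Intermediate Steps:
r = 4/3 (r = -92*(-1/69) = 4/3 ≈ 1.3333)
-31767/30915 + 38090/((44*(r + 81))) = -31767/30915 + 38090/((44*(4/3 + 81))) = -31767*1/30915 + 38090/((44*(247/3))) = -10589/10305 + 38090/(10868/3) = -10589/10305 + 38090*(3/10868) = -10589/10305 + 4395/418 = 40864273/4307490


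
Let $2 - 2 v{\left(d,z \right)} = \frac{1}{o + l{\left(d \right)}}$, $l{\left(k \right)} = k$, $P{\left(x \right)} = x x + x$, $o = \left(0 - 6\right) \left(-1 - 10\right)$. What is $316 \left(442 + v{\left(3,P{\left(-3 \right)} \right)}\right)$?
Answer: $\frac{9659014}{69} \approx 1.3999 \cdot 10^{5}$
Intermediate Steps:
$o = 66$ ($o = \left(-6\right) \left(-11\right) = 66$)
$P{\left(x \right)} = x + x^{2}$ ($P{\left(x \right)} = x^{2} + x = x + x^{2}$)
$v{\left(d,z \right)} = 1 - \frac{1}{2 \left(66 + d\right)}$
$316 \left(442 + v{\left(3,P{\left(-3 \right)} \right)}\right) = 316 \left(442 + \frac{\frac{131}{2} + 3}{66 + 3}\right) = 316 \left(442 + \frac{1}{69} \cdot \frac{137}{2}\right) = 316 \left(442 + \frac{137}{138}\right) = 316 \cdot \frac{61133}{138} = \frac{9659014}{69}$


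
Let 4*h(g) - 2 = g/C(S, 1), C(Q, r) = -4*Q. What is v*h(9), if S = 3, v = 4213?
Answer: 21065/16 ≈ 1316.6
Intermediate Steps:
h(g) = 1/2 - g/48 (h(g) = 1/2 + (g/((-4*3)))/4 = 1/2 + (g/(-12))/4 = 1/2 + (g*(-1/12))/4 = 1/2 + (-g/12)/4 = 1/2 - g/48)
v*h(9) = 4213*(1/2 - 1/48*9) = 4213*(1/2 - 3/16) = 4213*(5/16) = 21065/16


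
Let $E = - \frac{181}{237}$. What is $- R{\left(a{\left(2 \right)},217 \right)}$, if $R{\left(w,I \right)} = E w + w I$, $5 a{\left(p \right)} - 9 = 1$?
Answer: $- \frac{102496}{237} \approx -432.47$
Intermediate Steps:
$E = - \frac{181}{237}$ ($E = \left(-181\right) \frac{1}{237} = - \frac{181}{237} \approx -0.76371$)
$a{\left(p \right)} = 2$ ($a{\left(p \right)} = \frac{9}{5} + \frac{1}{5} \cdot 1 = \frac{9}{5} + \frac{1}{5} = 2$)
$R{\left(w,I \right)} = - \frac{181 w}{237} + I w$ ($R{\left(w,I \right)} = - \frac{181 w}{237} + w I = - \frac{181 w}{237} + I w$)
$- R{\left(a{\left(2 \right)},217 \right)} = - \frac{2 \left(-181 + 237 \cdot 217\right)}{237} = - \frac{2 \left(-181 + 51429\right)}{237} = - \frac{2 \cdot 51248}{237} = \left(-1\right) \frac{102496}{237} = - \frac{102496}{237}$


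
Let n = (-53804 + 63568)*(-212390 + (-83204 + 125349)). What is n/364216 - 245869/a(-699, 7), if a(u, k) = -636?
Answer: -2282206799/546324 ≈ -4177.4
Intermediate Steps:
n = -1662272180 (n = 9764*(-212390 + 42145) = 9764*(-170245) = -1662272180)
n/364216 - 245869/a(-699, 7) = -1662272180/364216 - 245869/(-636) = -1662272180*1/364216 - 245869*(-1/636) = -415568045/91054 + 245869/636 = -2282206799/546324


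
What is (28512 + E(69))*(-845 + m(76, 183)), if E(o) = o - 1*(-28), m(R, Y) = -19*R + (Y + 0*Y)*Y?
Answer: 892600800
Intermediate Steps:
m(R, Y) = Y² - 19*R (m(R, Y) = -19*R + (Y + 0)*Y = -19*R + Y*Y = -19*R + Y² = Y² - 19*R)
E(o) = 28 + o (E(o) = o + 28 = 28 + o)
(28512 + E(69))*(-845 + m(76, 183)) = (28512 + (28 + 69))*(-845 + (183² - 19*76)) = (28512 + 97)*(-845 + (33489 - 1444)) = 28609*(-845 + 32045) = 28609*31200 = 892600800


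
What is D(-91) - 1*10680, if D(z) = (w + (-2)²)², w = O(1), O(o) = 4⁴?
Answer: 56920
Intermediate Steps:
O(o) = 256
w = 256
D(z) = 67600 (D(z) = (256 + (-2)²)² = (256 + 4)² = 260² = 67600)
D(-91) - 1*10680 = 67600 - 1*10680 = 67600 - 10680 = 56920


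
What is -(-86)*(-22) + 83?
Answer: -1809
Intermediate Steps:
-(-86)*(-22) + 83 = -43*44 + 83 = -1892 + 83 = -1809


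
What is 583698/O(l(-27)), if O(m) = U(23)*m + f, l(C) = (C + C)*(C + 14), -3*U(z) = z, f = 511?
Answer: -583698/4871 ≈ -119.83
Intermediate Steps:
U(z) = -z/3
l(C) = 2*C*(14 + C) (l(C) = (2*C)*(14 + C) = 2*C*(14 + C))
O(m) = 511 - 23*m/3 (O(m) = (-1/3*23)*m + 511 = -23*m/3 + 511 = 511 - 23*m/3)
583698/O(l(-27)) = 583698/(511 - 46*(-27)*(14 - 27)/3) = 583698/(511 - 46*(-27)*(-13)/3) = 583698/(511 - 23/3*702) = 583698/(511 - 5382) = 583698/(-4871) = 583698*(-1/4871) = -583698/4871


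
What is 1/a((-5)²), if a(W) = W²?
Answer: 1/625 ≈ 0.0016000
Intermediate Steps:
1/a((-5)²) = 1/(((-5)²)²) = 1/(25²) = 1/625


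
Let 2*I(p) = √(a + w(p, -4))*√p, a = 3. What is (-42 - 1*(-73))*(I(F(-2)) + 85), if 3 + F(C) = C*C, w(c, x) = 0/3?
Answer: 2635 + 31*√3/2 ≈ 2661.8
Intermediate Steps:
w(c, x) = 0 (w(c, x) = 0*(⅓) = 0)
F(C) = -3 + C² (F(C) = -3 + C*C = -3 + C²)
I(p) = √3*√p/2 (I(p) = (√(3 + 0)*√p)/2 = (√3*√p)/2 = √3*√p/2)
(-42 - 1*(-73))*(I(F(-2)) + 85) = (-42 - 1*(-73))*(√3*√(-3 + (-2)²)/2 + 85) = (-42 + 73)*(√3*√(-3 + 4)/2 + 85) = 31*(√3*√1/2 + 85) = 31*((½)*√3*1 + 85) = 31*(√3/2 + 85) = 31*(85 + √3/2) = 2635 + 31*√3/2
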